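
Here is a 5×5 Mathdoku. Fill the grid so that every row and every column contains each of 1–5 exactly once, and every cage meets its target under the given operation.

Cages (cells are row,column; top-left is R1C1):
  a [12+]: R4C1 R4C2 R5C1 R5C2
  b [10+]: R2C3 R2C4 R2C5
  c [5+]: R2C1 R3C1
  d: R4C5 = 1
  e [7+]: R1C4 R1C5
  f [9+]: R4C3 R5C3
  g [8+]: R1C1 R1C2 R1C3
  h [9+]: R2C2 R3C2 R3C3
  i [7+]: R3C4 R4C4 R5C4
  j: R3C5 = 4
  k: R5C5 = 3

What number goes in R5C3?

J is a freebie; hence R3C5 = 4.
Cage d is given, leaving R4C5 = 1.
K is a freebie, which forces R5C5 = 3.
Column 4 needs a 3, and only R2C4 is open for it.
In row 2, 1 can only go at R2C2, so R2C2 = 1.
In row 2, 4 can only go at R2C1, so R2C1 = 4.
The two cells of cage c must have sum 5, which forces R3C1 = 1.
Row 3 now contains 1, which forces R3C4 = 2.
Column 4 now contains 2; hence R4C4 = 4.
Column 4 now contains 4, leaving R5C4 = 1.
The 3 cells of cage g must have sum 8, leaving R1C3 = 1.
Column 4 now contains 2, leaving R1C4 = 5.
Cage e needs two cells with sum 7; hence R1C5 = 2.
2 is placed in column 5, so R2C5 = 5.
Row 4 already has 4, which forces R4C3 = 5.
The two cells of cage f must have sum 9, so R5C3 = 4.
Row 1 now contains 2; hence R1C1 = 3.
Row 1 now contains 2, which forces R1C2 = 4.
5 is placed in row 2, so R2C3 = 2.
Cage h needs sum 9, which forces R3C2 = 5.
5 is placed in column 3, which forces R3C3 = 3.
Column 1 already has 3, which forces R4C1 = 2.
Row 4 now contains 2, leaving R4C2 = 3.
2 is placed in column 1, leaving R5C1 = 5.
Column 2 now contains 5, leaving R5C2 = 2.
The full grid is 3 4 1 5 2 / 4 1 2 3 5 / 1 5 3 2 4 / 2 3 5 4 1 / 5 2 4 1 3.

4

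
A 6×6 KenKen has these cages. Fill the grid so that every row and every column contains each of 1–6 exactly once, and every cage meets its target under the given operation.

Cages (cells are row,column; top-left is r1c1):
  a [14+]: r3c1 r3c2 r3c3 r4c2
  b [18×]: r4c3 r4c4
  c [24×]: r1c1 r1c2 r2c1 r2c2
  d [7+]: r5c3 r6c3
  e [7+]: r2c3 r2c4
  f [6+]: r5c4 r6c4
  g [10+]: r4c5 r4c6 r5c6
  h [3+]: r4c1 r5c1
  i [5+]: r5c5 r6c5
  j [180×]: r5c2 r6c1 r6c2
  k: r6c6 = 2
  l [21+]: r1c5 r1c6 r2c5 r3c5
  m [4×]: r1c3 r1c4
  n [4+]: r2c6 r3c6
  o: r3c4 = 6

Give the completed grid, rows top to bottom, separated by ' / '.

Cage l needs sum 21, leaving r1c6 = 6.
Cage o is given, so r3c4 = 6.
6 is placed in column 4, so r4c4 = 3.
Cage j has product 180, which forces r5c2 = 6.
The 3 cells of cage j must have product 180, which forces r6c1 = 6.
The 3 cells of cage j must have product 180, leaving r6c2 = 5.
Cage k is given, which forces r6c6 = 2.
The 4 cells of cage l must have sum 21, so r2c5 = 6.
Row 4 already has 3, so r4c3 = 6.
Row 1 needs a 5, and only r1c5 is open for it.
5 is placed in column 5, which forces r3c5 = 4.
The 4 cells of cage a must have sum 14, leaving r4c2 = 4.
Row 4 already has 4, leaving r4c6 = 5.
Cage i's pair has sum 5, leaving r5c5 = 2.
Cage i needs two cells with sum 5; hence r6c5 = 3.
The two cells of cage h must have sum 3, so r4c1 = 2.
Column 5 now contains 2, so r4c5 = 1.
2 is placed in row 5, which forces r5c1 = 1.
The two cells of cage d must have sum 7; hence r5c3 = 3.
2 is placed in row 5, so r5c4 = 5.
Cage g has sum 10; hence r5c6 = 4.
3 is placed in row 6, which forces r6c3 = 4.
The two cells of cage f must have sum 6, so r6c4 = 1.
Column 3 already has 4, which forces r1c3 = 1.
Column 4 already has 1, so r1c4 = 4.
Cage e's pair has sum 7, leaving r2c3 = 5.
The two cells of cage e must have sum 7, leaving r2c4 = 2.
Column 3 now contains 5; hence r3c3 = 2.
Row 1 already has 4, leaving r1c1 = 3.
Row 1 already has 1, so r1c2 = 2.
Cage c has product 24; hence r2c1 = 4.
2 is placed in row 2; hence r2c2 = 1.
Row 2 already has 1; hence r2c6 = 3.
Cage a has sum 14, so r3c1 = 5.
2 is placed in row 3, which forces r3c2 = 3.
3 is placed in column 6; hence r3c6 = 1.

3 2 1 4 5 6 / 4 1 5 2 6 3 / 5 3 2 6 4 1 / 2 4 6 3 1 5 / 1 6 3 5 2 4 / 6 5 4 1 3 2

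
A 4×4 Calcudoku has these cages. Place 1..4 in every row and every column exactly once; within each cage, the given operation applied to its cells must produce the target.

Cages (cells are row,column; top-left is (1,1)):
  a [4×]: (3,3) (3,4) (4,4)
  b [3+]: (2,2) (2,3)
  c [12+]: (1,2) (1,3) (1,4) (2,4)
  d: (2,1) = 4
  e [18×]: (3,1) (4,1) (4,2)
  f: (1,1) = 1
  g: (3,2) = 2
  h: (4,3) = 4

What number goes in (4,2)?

Cage f is a single given cell; hence (1,1) = 1.
Cage d is a single given cell, which forces (2,1) = 4.
Row 2 now contains 4; hence (2,4) = 3.
Cage e needs product 18, leaving (3,1) = 3.
G is a freebie; hence (3,2) = 2.
Row 3 already has 2; hence (3,3) = 1.
1 is placed in row 3, leaving (3,4) = 4.
Cage e needs product 18, leaving (4,1) = 2.
Cage e needs product 18; hence (4,2) = 3.
Cage h is a single given cell, so (4,3) = 4.
2 is placed in row 4, which forces (4,4) = 1.
Column 2 already has 3, leaving (1,2) = 4.
Cage c has sum 12, which forces (1,3) = 3.
4 is placed in column 4, leaving (1,4) = 2.
Column 2 already has 2, so (2,2) = 1.
Column 3 now contains 1, leaving (2,3) = 2.
Filled in: 1 4 3 2 / 4 1 2 3 / 3 2 1 4 / 2 3 4 1.

3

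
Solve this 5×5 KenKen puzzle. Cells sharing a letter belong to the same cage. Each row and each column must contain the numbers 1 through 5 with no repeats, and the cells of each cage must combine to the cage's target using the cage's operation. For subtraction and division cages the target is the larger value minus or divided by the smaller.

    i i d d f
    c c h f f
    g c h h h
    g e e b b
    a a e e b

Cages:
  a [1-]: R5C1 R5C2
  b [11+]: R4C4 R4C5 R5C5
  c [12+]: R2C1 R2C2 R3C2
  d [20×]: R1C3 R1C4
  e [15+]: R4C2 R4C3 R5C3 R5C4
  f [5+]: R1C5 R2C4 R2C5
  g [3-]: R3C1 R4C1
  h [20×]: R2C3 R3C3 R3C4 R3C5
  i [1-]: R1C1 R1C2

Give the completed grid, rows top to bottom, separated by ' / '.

3 2 5 4 1 / 5 4 2 1 3 / 4 3 1 5 2 / 1 5 3 2 4 / 2 1 4 3 5

Row 3 needs a 3, and only R3C2 is open for it.
In row 1, 3 can only go at R1C1, so R1C1 = 3.
In row 1, 1 can only go at R1C5, so R1C5 = 1.
Cage f needs sum 5; hence R2C4 = 1.
Column 5 now contains 1; hence R2C5 = 3.
1 is placed in row 2, which forces R2C3 = 2.
Cage h has product 20, so R3C3 = 1.
The only place for 2 in row 1 is R1C2.
The only place for 4 in row 3 is R3C1.
4 is placed in column 1, leaving R2C1 = 5.
Cage c needs sum 12, which forces R2C2 = 4.
Cage g needs two cells with difference 3, so R4C1 = 1.
Row 4 already has 1, which forces R4C2 = 5.
Row 4 now contains 5; hence R4C3 = 3.
Column 1 now contains 5, so R5C1 = 2.
Column 2 already has 4, leaving R5C2 = 1.
Cage e has sum 15, so R5C3 = 4.
The 4 cells of cage e must have sum 15, which forces R5C4 = 3.
Cage b has sum 11, so R5C5 = 5.
4 is placed in column 3, so R1C3 = 5.
Cage d needs two cells with product 20, so R1C4 = 4.
The 4 cells of cage h must have product 20, which forces R3C4 = 5.
Column 5 now contains 5; hence R3C5 = 2.
Column 4 now contains 4, leaving R4C4 = 2.
Column 5 now contains 2, leaving R4C5 = 4.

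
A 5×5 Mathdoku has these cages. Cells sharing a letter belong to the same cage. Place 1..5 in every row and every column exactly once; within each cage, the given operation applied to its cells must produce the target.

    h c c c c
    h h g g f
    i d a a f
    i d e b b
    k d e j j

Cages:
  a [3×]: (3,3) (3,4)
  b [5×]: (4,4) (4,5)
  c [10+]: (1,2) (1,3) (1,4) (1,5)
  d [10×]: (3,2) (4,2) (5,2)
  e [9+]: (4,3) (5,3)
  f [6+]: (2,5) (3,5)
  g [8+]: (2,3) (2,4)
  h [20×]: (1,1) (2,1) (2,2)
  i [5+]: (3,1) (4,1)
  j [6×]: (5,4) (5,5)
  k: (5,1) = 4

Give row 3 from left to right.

2 5 1 3 4

K is a freebie, which forces (5,1) = 4.
Row 5 now contains 4, which forces (5,3) = 5.
Column 3 now contains 5, so (2,3) = 3.
Cage g needs two cells with sum 8; hence (2,4) = 5.
3 is placed in column 3, leaving (3,3) = 1.
1 is placed in row 3, so (3,4) = 3.
Column 3 now contains 5, which forces (4,3) = 4.
5 is placed in column 4; hence (4,4) = 1.
1 is placed in row 4, leaving (4,5) = 5.
3 is placed in column 4; hence (5,4) = 2.
2 is placed in row 5, leaving (5,5) = 3.
The 3 cells of cage h must have product 20; hence (1,1) = 5.
Cage c has sum 10, leaving (1,2) = 3.
4 is placed in column 3, so (1,3) = 2.
2 is placed in column 4; hence (1,4) = 4.
Cage c has sum 10; hence (1,5) = 1.
Row 2 now contains 5, so (2,1) = 1.
Cage h needs product 20, so (2,2) = 4.
Row 2 now contains 4, leaving (2,5) = 2.
Row 3 now contains 3; hence (3,1) = 2.
The 3 cells of cage d must have product 10, which forces (3,2) = 5.
2 is placed in column 5, leaving (3,5) = 4.
The two cells of cage i must have sum 5, leaving (4,1) = 3.
Row 4 already has 5; hence (4,2) = 2.
2 is placed in row 5, which forces (5,2) = 1.
The full grid is 5 3 2 4 1 / 1 4 3 5 2 / 2 5 1 3 4 / 3 2 4 1 5 / 4 1 5 2 3.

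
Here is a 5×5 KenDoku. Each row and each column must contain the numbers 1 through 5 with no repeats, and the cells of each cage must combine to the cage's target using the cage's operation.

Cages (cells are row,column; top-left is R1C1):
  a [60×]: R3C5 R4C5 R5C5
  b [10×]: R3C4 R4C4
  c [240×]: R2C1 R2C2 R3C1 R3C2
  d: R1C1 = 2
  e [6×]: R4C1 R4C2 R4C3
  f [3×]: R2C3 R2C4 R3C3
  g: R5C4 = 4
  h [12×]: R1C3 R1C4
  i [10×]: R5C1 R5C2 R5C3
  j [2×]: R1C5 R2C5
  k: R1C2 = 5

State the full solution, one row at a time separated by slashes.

2 5 4 3 1 / 5 4 3 1 2 / 4 3 1 2 5 / 3 1 2 5 4 / 1 2 5 4 3

D is a freebie, leaving R1C1 = 2.
K is a freebie, leaving R1C2 = 5.
Row 1 already has 2, so R1C5 = 1.
The 3 cells of cage f must have product 3, leaving R2C3 = 3.
The 3 cells of cage f must have product 3, so R2C4 = 1.
Column 5 already has 1; hence R2C5 = 2.
Cage f has product 3, leaving R3C3 = 1.
Column 3 now contains 1, so R4C3 = 2.
Row 4 already has 2; hence R4C4 = 5.
2 is placed in column 3, which forces R5C3 = 5.
Cage g is given; hence R5C4 = 4.
4 is placed in row 5, which forces R5C5 = 3.
Column 3 already has 3, leaving R1C3 = 4.
Column 4 now contains 4; hence R1C4 = 3.
The 4 cells of cage c must have product 240, so R2C1 = 5.
3 is placed in row 2, leaving R2C2 = 4.
Cage c has product 240, which forces R3C1 = 4.
The 4 cells of cage c must have product 240, leaving R3C2 = 3.
5 is placed in column 4, so R3C4 = 2.
Cage a needs product 60, so R3C5 = 5.
3 is placed in column 2; hence R4C2 = 1.
Column 5 now contains 3, so R4C5 = 4.
Row 5 already has 5; hence R5C1 = 1.
Cage i needs product 10, which forces R5C2 = 2.
Row 4 already has 1, so R4C1 = 3.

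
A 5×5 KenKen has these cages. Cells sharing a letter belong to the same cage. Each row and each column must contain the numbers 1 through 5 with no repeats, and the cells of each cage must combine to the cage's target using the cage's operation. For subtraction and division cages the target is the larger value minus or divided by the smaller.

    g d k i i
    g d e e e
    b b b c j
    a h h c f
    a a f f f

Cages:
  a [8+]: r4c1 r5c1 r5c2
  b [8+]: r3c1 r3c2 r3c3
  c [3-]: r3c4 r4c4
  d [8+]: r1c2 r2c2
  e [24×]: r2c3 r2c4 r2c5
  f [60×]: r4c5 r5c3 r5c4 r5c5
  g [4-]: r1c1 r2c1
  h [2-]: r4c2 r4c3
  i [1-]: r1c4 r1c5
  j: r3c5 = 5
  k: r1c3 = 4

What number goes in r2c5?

Cage k is a single given cell; hence r1c3 = 4.
Cage j is given; hence r3c5 = 5.
Row 2 needs a 1, and only r2c1 is open for it.
Column 1 now contains 1; hence r1c1 = 5.
5 is placed in row 1, leaving r1c2 = 3.
3 is placed in column 2; hence r2c2 = 5.
In row 3, 2 can only go at r3c4, so r3c4 = 2.
2 is placed in column 4, leaving r1c4 = 1.
The two cells of cage i must have difference 1; hence r1c5 = 2.
The two cells of cage c must have difference 3, so r4c4 = 5.
Cage e needs product 24, which forces r2c3 = 2.
2 is placed in column 3, leaving r4c3 = 3.
Cage f has product 60, leaving r5c3 = 5.
Cage b needs sum 8, which forces r3c1 = 3.
Cage b has sum 8, so r3c2 = 4.
3 is placed in column 3; hence r3c3 = 1.
Cage h's pair has difference 2, leaving r4c2 = 1.
1 is placed in row 4, which forces r4c5 = 4.
Column 1 already has 3, which forces r5c1 = 4.
Column 2 already has 1; hence r5c2 = 2.
Row 5 now contains 4; hence r5c4 = 3.
Row 5 now contains 3, so r5c5 = 1.
Column 4 already has 3, leaving r2c4 = 4.
Column 5 already has 4, leaving r2c5 = 3.
Row 4 already has 4, so r4c1 = 2.
Completed grid: 5 3 4 1 2 / 1 5 2 4 3 / 3 4 1 2 5 / 2 1 3 5 4 / 4 2 5 3 1.

3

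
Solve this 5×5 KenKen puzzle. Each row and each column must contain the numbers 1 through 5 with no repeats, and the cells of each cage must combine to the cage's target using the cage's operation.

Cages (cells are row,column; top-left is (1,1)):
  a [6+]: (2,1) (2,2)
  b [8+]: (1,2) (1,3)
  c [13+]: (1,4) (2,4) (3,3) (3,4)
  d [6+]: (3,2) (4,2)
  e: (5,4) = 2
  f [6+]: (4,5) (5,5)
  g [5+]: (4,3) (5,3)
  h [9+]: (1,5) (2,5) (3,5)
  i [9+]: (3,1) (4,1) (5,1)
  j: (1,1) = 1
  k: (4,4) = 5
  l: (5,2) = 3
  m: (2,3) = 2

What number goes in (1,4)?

4

J is a freebie, so (1,1) = 1.
Cage m is given, leaving (2,3) = 2.
Cage k is given, so (4,4) = 5.
L is a freebie, leaving (5,2) = 3.
Cage e is a single given cell, so (5,4) = 2.
3 is placed in column 2, leaving (1,2) = 5.
Cage b's pair has sum 8, leaving (1,3) = 3.
Row 1 now contains 3; hence (1,4) = 4.
4 is placed in row 1, leaving (1,5) = 2.
Cage a's pair has sum 6, which forces (2,1) = 5.
Cage a's pair has sum 6; hence (2,2) = 1.
Row 2 already has 1, which forces (2,4) = 3.
Row 2 already has 3; hence (2,5) = 4.
The 4 cells of cage c must have sum 13; hence (3,3) = 5.
Column 4 now contains 3; hence (3,4) = 1.
1 is placed in row 3; hence (3,5) = 3.
2 is placed in column 5, so (4,5) = 1.
The 3 cells of cage i must have sum 9; hence (5,1) = 4.
Row 5 now contains 4, leaving (5,3) = 1.
Column 5 now contains 4, leaving (5,5) = 5.
3 is placed in row 3; hence (3,1) = 2.
2 is placed in row 3, leaving (3,2) = 4.
The 3 cells of cage i must have sum 9; hence (4,1) = 3.
4 is placed in column 2, so (4,2) = 2.
Row 4 already has 1, leaving (4,3) = 4.
Filled in: 1 5 3 4 2 / 5 1 2 3 4 / 2 4 5 1 3 / 3 2 4 5 1 / 4 3 1 2 5.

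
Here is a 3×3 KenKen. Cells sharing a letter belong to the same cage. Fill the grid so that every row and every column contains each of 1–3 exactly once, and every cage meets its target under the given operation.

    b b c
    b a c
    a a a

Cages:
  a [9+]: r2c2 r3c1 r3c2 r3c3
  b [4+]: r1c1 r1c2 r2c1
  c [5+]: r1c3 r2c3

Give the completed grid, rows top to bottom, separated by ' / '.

2 1 3 / 1 3 2 / 3 2 1

Cage b has sum 4, which forces r1c1 = 2.
Cage b has sum 4, so r1c2 = 1.
Row 1 already has 2, which forces r1c3 = 3.
Cage b needs sum 4, leaving r2c1 = 1.
The 4 cells of cage a must have sum 9, so r2c2 = 3.
Column 3 now contains 3; hence r2c3 = 2.
Column 1 already has 1, which forces r3c1 = 3.
1 is placed in column 2; hence r3c2 = 2.
2 is placed in column 3; hence r3c3 = 1.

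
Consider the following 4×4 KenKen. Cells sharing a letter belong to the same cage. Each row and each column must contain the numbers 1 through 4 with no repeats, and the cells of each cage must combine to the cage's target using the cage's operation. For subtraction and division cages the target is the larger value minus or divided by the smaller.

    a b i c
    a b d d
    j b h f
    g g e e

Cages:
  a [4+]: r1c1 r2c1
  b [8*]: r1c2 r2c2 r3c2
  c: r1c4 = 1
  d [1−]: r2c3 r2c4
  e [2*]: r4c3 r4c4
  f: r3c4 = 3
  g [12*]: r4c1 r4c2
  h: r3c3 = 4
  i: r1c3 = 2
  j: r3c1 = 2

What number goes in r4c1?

I is a freebie, so r1c3 = 2.
C is a freebie, which forces r1c4 = 1.
Cage j is given, leaving r3c1 = 2.
Cage h is a single given cell, leaving r3c3 = 4.
Cage f is a single given cell, which forces r3c4 = 3.
Column 3 now contains 2, leaving r4c3 = 1.
Column 4 now contains 1; hence r4c4 = 2.
Row 1 now contains 1, so r1c1 = 3.
Row 1 now contains 1; hence r1c2 = 4.
The two cells of cage a must have sum 4; hence r2c1 = 1.
Cage b has product 8, so r2c2 = 2.
Column 3 already has 1, which forces r2c3 = 3.
Column 4 now contains 2, which forces r2c4 = 4.
Row 3 already has 4, so r3c2 = 1.
3 is placed in column 1, leaving r4c1 = 4.
4 is placed in column 2, which forces r4c2 = 3.
Filled in: 3 4 2 1 / 1 2 3 4 / 2 1 4 3 / 4 3 1 2.

4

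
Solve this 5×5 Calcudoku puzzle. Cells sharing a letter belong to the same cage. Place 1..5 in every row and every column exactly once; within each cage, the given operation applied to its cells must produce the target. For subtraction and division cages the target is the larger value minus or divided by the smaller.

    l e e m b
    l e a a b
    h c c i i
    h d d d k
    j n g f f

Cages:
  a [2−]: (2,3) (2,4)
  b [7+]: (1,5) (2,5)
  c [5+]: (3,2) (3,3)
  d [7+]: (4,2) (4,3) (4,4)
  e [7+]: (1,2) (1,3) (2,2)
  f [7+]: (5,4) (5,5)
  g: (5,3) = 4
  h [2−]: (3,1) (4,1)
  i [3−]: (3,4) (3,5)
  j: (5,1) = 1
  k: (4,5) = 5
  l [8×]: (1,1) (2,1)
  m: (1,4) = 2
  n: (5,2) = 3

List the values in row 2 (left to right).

2 1 5 3 4

Cage m is a single given cell, leaving (1,4) = 2.
Cage k is given, so (4,5) = 5.
Cage j is given, which forces (5,1) = 1.
N is a freebie, leaving (5,2) = 3.
Cage g is a single given cell, so (5,3) = 4.
4 is placed in row 5, so (5,4) = 5.
4 is placed in row 5; hence (5,5) = 2.
Row 1 now contains 2, which forces (1,1) = 4.
Row 1 already has 4, leaving (1,2) = 5.
Cage e needs sum 7, so (1,3) = 1.
Row 1 already has 4, so (1,5) = 3.
Cage l's pair has product 8, so (2,1) = 2.
Row 2 now contains 2; hence (2,2) = 1.
Column 5 now contains 3, which forces (2,5) = 4.
Column 1 already has 2, which forces (3,1) = 5.
Column 3 already has 1, which forces (3,3) = 3.
Column 5 already has 4, which forces (3,5) = 1.
Column 1 already has 2, leaving (4,1) = 3.
Column 3 already has 1, so (4,3) = 2.
Column 3 now contains 3, leaving (2,3) = 5.
4 is placed in row 2, which forces (2,4) = 3.
Cage c's pair has sum 5, leaving (3,2) = 2.
Row 3 now contains 1, leaving (3,4) = 4.
Row 4 already has 2; hence (4,2) = 4.
The 3 cells of cage d must have sum 7; hence (4,4) = 1.
The full grid is 4 5 1 2 3 / 2 1 5 3 4 / 5 2 3 4 1 / 3 4 2 1 5 / 1 3 4 5 2.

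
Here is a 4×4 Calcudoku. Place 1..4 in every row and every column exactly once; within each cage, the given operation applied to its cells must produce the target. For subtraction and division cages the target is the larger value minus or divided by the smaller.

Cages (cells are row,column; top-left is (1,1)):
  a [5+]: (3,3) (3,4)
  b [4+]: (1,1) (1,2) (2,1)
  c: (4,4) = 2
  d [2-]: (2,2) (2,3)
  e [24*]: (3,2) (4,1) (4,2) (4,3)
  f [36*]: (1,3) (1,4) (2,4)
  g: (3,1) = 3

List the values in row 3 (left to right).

Cage b has sum 4, leaving (1,1) = 2.
Cage b needs sum 4, which forces (1,2) = 1.
Cage f has product 36, leaving (1,3) = 3.
Cage f has product 36, leaving (1,4) = 4.
Cage b needs sum 4, leaving (2,1) = 1.
The 3 cells of cage f must have product 36, leaving (2,4) = 3.
Cage g is a single given cell, leaving (3,1) = 3.
Column 1 now contains 3, leaving (4,1) = 4.
C is a freebie, leaving (4,4) = 2.
Cage e has product 24, so (3,2) = 2.
Cage a needs two cells with sum 5, so (3,3) = 4.
2 is placed in column 4, which forces (3,4) = 1.
Row 4 already has 2, leaving (4,2) = 3.
Row 4 already has 2, which forces (4,3) = 1.
2 is placed in column 2, so (2,2) = 4.
Column 3 already has 4, leaving (2,3) = 2.
The full grid is 2 1 3 4 / 1 4 2 3 / 3 2 4 1 / 4 3 1 2.

3 2 4 1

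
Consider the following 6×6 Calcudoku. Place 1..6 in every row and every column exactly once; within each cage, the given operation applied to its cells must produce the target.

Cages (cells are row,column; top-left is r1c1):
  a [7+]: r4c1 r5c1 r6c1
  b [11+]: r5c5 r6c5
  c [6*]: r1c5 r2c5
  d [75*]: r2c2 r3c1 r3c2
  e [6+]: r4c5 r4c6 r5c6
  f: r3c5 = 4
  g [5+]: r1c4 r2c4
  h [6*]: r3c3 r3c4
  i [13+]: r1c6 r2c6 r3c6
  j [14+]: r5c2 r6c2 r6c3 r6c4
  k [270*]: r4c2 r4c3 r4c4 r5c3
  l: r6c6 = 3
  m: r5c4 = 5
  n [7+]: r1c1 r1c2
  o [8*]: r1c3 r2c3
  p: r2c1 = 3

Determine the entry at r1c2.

Cage p is given; hence r2c1 = 3.
Cage d has product 75, which forces r2c2 = 5.
The 3 cells of cage d must have product 75; hence r3c1 = 5.
The 3 cells of cage d must have product 75, which forces r3c2 = 3.
Cage f is given, so r3c5 = 4.
Column 2 already has 3; hence r4c2 = 6.
Row 4 already has 6, leaving r4c3 = 5.
Row 4 now contains 5, so r4c4 = 3.
The 4 cells of cage k must have product 270; hence r5c3 = 3.
Cage m is a single given cell; hence r5c4 = 5.
Row 5 now contains 5, so r5c5 = 6.
6 is placed in column 5, so r6c5 = 5.
Cage l is given; hence r6c6 = 3.
Cage n's pair has sum 7, so r1c1 = 6.
Cage n needs two cells with sum 7; hence r1c2 = 1.
1 is placed in row 1, which forces r1c4 = 4.
Cage c needs two cells with product 6, leaving r1c5 = 3.
The 3 cells of cage i must have sum 13, leaving r1c6 = 5.
Column 4 now contains 4, which forces r2c4 = 1.
The two cells of cage c must have product 6, so r2c5 = 2.
Row 2 already has 2, leaving r2c6 = 6.
Column 4 now contains 1, so r3c4 = 6.
6 is placed in column 6, which forces r3c6 = 2.
Cage e needs sum 6, so r4c5 = 1.
Cage e needs sum 6; hence r4c6 = 4.
The 4 cells of cage j must have sum 14; hence r5c2 = 2.
The 3 cells of cage e must have sum 6, which forces r5c6 = 1.
Cage j needs sum 14, leaving r6c2 = 4.
Column 4 already has 6, which forces r6c4 = 2.
Row 1 now contains 4, leaving r1c3 = 2.
Row 2 already has 2, so r2c3 = 4.
6 is placed in row 3, leaving r3c3 = 1.
Row 4 already has 4; hence r4c1 = 2.
Row 5 already has 1, leaving r5c1 = 4.
Row 6 already has 2, which forces r6c1 = 1.
Row 6 already has 2, leaving r6c3 = 6.
The full grid is 6 1 2 4 3 5 / 3 5 4 1 2 6 / 5 3 1 6 4 2 / 2 6 5 3 1 4 / 4 2 3 5 6 1 / 1 4 6 2 5 3.

1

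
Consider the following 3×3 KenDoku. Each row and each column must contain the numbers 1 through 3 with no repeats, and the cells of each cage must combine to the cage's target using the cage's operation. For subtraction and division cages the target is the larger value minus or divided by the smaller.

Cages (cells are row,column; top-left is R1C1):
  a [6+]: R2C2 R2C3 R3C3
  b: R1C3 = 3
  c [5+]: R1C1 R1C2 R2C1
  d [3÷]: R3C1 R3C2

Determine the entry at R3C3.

B is a freebie, so R1C3 = 3.
Row 1 now contains 3, so R1C1 = 1.
Cage c has sum 5; hence R1C2 = 2.
The 3 cells of cage c must have sum 5, so R2C1 = 2.
Cage a needs sum 6; hence R2C2 = 3.
Row 2 already has 2, which forces R2C3 = 1.
1 is placed in column 1; hence R3C1 = 3.
Column 2 now contains 3, leaving R3C2 = 1.
Column 3 already has 1; hence R3C3 = 2.
Completed grid: 1 2 3 / 2 3 1 / 3 1 2.

2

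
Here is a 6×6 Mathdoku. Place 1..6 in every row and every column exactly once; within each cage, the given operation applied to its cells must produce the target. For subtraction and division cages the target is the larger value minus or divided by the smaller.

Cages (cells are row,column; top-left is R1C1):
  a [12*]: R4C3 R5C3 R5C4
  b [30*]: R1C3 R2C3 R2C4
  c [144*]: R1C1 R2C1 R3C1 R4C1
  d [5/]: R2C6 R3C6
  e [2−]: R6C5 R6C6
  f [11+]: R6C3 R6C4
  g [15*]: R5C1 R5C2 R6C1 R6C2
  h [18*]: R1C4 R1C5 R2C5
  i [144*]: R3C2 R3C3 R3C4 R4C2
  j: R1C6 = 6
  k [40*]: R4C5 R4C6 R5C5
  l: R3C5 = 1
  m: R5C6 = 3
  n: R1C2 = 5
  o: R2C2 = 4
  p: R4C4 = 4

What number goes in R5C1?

Cage n is a single given cell, so R1C2 = 5.
Cage j is a single given cell; hence R1C6 = 6.
O is a freebie, leaving R2C2 = 4.
Cage l is given, so R3C5 = 1.
Row 3 already has 1; hence R3C6 = 5.
P is a freebie, so R4C4 = 4.
Row 4 now contains 4, leaving R4C6 = 2.
Cage m is a single given cell; hence R5C6 = 3.
Column 6 now contains 5; hence R2C6 = 1.
Cage i has product 144, so R3C3 = 4.
2 is placed in row 4, which forces R4C5 = 5.
The 4 cells of cage g must have product 15, which forces R5C1 = 5.
Row 5 already has 3, which forces R5C2 = 1.
Cage k has product 40, which forces R5C5 = 4.
Cage g has product 15, which forces R6C1 = 1.
Cage g has product 15, which forces R6C2 = 3.
1 is placed in column 6, leaving R6C6 = 4.
Cage c has product 144; hence R1C1 = 4.
Cage i has product 144, leaving R3C2 = 2.
Cage i has product 144, so R3C4 = 3.
Column 2 now contains 3, so R4C2 = 6.
The 3 cells of cage a must have product 12, leaving R4C3 = 1.
Column 4 now contains 3, so R1C4 = 1.
Cage h needs product 18, leaving R1C5 = 3.
Cage c has product 144, which forces R2C1 = 2.
Row 2 now contains 2, which forces R2C4 = 5.
The 3 cells of cage h must have product 18, so R2C5 = 6.
Row 3 now contains 3; hence R3C1 = 6.
6 is placed in row 4, which forces R4C1 = 3.
Column 4 already has 5, leaving R6C4 = 6.
Column 5 already has 6, leaving R6C5 = 2.
Row 1 already has 3; hence R1C3 = 2.
5 is placed in row 2, leaving R2C3 = 3.
The 3 cells of cage a must have product 12, leaving R5C3 = 6.
6 is placed in column 4; hence R5C4 = 2.
Row 6 now contains 6, which forces R6C3 = 5.
Filled in: 4 5 2 1 3 6 / 2 4 3 5 6 1 / 6 2 4 3 1 5 / 3 6 1 4 5 2 / 5 1 6 2 4 3 / 1 3 5 6 2 4.

5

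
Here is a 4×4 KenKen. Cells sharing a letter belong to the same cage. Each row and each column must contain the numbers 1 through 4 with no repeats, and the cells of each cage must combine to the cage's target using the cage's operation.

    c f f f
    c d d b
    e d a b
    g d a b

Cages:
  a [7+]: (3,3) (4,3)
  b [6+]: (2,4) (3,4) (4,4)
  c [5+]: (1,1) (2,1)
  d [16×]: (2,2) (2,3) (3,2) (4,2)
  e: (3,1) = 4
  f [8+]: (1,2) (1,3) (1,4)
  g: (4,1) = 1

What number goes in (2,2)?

Cage d has product 16, leaving (2,3) = 2.
E is a freebie, leaving (3,1) = 4.
Row 3 now contains 4, leaving (3,3) = 3.
Cage g is given, leaving (4,1) = 1.
Column 3 now contains 3, leaving (4,3) = 4.
The two cells of cage c must have sum 5, which forces (1,1) = 2.
4 is placed in column 3; hence (1,3) = 1.
Column 1 now contains 1; hence (2,1) = 3.
Cage d has product 16, so (2,2) = 4.
Row 2 now contains 3, which forces (2,4) = 1.
The 4 cells of cage d must have product 16, so (3,2) = 1.
Column 4 now contains 1, which forces (3,4) = 2.
4 is placed in row 4; hence (4,2) = 2.
Column 4 now contains 2, which forces (4,4) = 3.
Column 2 now contains 4, so (1,2) = 3.
Column 4 already has 3; hence (1,4) = 4.
The full grid is 2 3 1 4 / 3 4 2 1 / 4 1 3 2 / 1 2 4 3.

4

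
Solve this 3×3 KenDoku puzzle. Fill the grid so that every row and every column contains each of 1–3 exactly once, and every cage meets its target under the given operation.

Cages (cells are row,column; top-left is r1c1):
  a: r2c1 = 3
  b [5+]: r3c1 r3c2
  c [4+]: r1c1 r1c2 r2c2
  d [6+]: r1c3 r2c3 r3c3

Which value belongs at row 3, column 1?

The 3 cells of cage c must have sum 4, so r1c1 = 1.
The 3 cells of cage c must have sum 4, which forces r1c2 = 2.
2 is placed in row 1, leaving r1c3 = 3.
Cage a is a single given cell, leaving r2c1 = 3.
The 3 cells of cage c must have sum 4, which forces r2c2 = 1.
1 is placed in row 2, so r2c3 = 2.
3 is placed in column 1, which forces r3c1 = 2.
2 is placed in column 2, which forces r3c2 = 3.
2 is placed in column 3, leaving r3c3 = 1.
Completed grid: 1 2 3 / 3 1 2 / 2 3 1.

2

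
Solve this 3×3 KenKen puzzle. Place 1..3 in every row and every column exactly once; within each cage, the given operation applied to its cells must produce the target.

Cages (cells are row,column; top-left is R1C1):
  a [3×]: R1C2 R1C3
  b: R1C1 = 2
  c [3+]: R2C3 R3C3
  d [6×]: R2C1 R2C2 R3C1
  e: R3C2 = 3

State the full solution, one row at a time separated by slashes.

Cage b is given, leaving R1C1 = 2.
Cage e is given, so R3C2 = 3.
Column 2 already has 3, which forces R1C2 = 1.
The two cells of cage a must have product 3, which forces R1C3 = 3.
Cage d needs product 6; hence R2C1 = 3.
The 3 cells of cage d must have product 6, which forces R2C2 = 2.
Row 2 already has 2, which forces R2C3 = 1.
3 is placed in row 3, so R3C1 = 1.
1 is placed in column 3, so R3C3 = 2.

2 1 3 / 3 2 1 / 1 3 2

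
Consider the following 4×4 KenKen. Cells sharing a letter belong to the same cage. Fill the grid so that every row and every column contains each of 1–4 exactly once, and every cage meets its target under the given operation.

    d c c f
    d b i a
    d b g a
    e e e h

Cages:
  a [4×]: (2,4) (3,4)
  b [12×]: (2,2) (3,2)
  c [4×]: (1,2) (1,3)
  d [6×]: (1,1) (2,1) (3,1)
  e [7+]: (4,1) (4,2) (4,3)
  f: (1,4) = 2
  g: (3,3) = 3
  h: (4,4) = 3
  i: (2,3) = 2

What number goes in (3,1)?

Cage f is a single given cell, leaving (1,4) = 2.
I is a freebie, so (2,3) = 2.
G is a freebie; hence (3,3) = 3.
H is a freebie, so (4,4) = 3.
The two cells of cage b must have product 12, which forces (2,2) = 3.
The 3 cells of cage d must have product 6; hence (3,1) = 2.
Row 3 already has 3, which forces (3,2) = 4.
4 is placed in row 3, leaving (3,4) = 1.
The 3 cells of cage d must have product 6; hence (1,1) = 3.
Column 2 already has 4, so (1,2) = 1.
Cage c's pair has product 4, so (1,3) = 4.
Row 2 already has 3, which forces (2,1) = 1.
Column 4 now contains 1, which forces (2,4) = 4.
1 is placed in column 1; hence (4,1) = 4.
The 3 cells of cage e must have sum 7, leaving (4,2) = 2.
4 is placed in column 3, so (4,3) = 1.
The full grid is 3 1 4 2 / 1 3 2 4 / 2 4 3 1 / 4 2 1 3.

2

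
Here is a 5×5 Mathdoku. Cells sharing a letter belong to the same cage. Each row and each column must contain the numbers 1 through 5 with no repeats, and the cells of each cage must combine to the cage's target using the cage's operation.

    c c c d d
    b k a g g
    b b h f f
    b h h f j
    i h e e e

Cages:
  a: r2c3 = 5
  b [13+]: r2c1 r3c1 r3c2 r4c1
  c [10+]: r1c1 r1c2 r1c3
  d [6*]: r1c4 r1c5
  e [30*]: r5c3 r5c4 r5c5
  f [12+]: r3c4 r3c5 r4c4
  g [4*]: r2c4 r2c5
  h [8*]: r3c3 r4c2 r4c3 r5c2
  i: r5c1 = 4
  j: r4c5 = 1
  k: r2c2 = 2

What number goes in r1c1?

K is a freebie, which forces r2c2 = 2.
A is a freebie, so r2c3 = 5.
Cage j is given; hence r4c5 = 1.
I is a freebie, which forces r5c1 = 4.
Row 5 already has 4, leaving r5c2 = 1.
Cage g's pair has product 4, leaving r2c4 = 1.
Column 5 already has 1, leaving r2c5 = 4.
Cage h has product 8, leaving r3c3 = 1.
Row 4 already has 1, leaving r4c2 = 4.
Cage h needs product 8, which forces r4c3 = 2.
Column 3 already has 2, leaving r5c3 = 3.
Cage c needs sum 10; hence r1c1 = 1.
Cage c has sum 10; hence r1c2 = 5.
Column 3 now contains 3, so r1c3 = 4.
Row 2 already has 1; hence r2c1 = 3.
Cage b needs sum 13; hence r3c1 = 2.
Cage b has sum 13; hence r3c2 = 3.
Row 3 already has 2, which forces r3c4 = 4.
Row 3 now contains 3, which forces r3c5 = 5.
Cage b has sum 13, which forces r4c1 = 5.
5 is placed in row 4, leaving r4c4 = 3.
5 is placed in column 5, which forces r5c5 = 2.
3 is placed in column 4, leaving r1c4 = 2.
Column 5 now contains 2, so r1c5 = 3.
Row 5 now contains 2, so r5c4 = 5.
The full grid is 1 5 4 2 3 / 3 2 5 1 4 / 2 3 1 4 5 / 5 4 2 3 1 / 4 1 3 5 2.

1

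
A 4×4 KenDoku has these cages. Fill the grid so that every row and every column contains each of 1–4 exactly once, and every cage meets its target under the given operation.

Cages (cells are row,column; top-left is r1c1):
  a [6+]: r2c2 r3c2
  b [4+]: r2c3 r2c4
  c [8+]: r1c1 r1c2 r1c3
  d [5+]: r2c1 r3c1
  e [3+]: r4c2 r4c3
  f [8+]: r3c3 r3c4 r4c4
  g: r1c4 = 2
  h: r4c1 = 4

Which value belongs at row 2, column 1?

2

Cage g is a single given cell; hence r1c4 = 2.
Cage h is a single given cell, leaving r4c1 = 4.
In row 2, 4 can only go at r2c2, so r2c2 = 4.
The 3 cells of cage c must have sum 8, leaving r1c3 = 4.
4 is placed in column 2, leaving r3c2 = 2.
2 is placed in column 2, so r4c2 = 1.
Row 4 already has 1, which forces r4c3 = 2.
Row 4 already has 1; hence r4c4 = 3.
The 3 cells of cage c must have sum 8; hence r1c1 = 1.
1 is placed in column 2, so r1c2 = 3.
Cage d's pair has sum 5, which forces r2c1 = 2.
Cage b needs two cells with sum 4; hence r2c3 = 3.
Column 4 now contains 3, leaving r2c4 = 1.
Row 3 now contains 2; hence r3c1 = 3.
The 3 cells of cage f must have sum 8, leaving r3c3 = 1.
The 3 cells of cage f must have sum 8, so r3c4 = 4.
Completed grid: 1 3 4 2 / 2 4 3 1 / 3 2 1 4 / 4 1 2 3.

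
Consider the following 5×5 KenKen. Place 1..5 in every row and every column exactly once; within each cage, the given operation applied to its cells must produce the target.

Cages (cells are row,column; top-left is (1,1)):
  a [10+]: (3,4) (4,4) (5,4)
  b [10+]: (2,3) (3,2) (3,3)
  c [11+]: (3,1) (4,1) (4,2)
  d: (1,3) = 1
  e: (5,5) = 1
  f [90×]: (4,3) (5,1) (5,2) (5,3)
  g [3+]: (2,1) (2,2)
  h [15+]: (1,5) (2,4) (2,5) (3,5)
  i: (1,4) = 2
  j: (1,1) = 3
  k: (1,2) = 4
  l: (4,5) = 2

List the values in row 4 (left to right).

J is a freebie; hence (1,1) = 3.
K is a freebie, leaving (1,2) = 4.
D is a freebie, which forces (1,3) = 1.
Cage i is given, which forces (1,4) = 2.
Row 1 already has 2, which forces (1,5) = 5.
The 4 cells of cage f must have product 90, so (4,3) = 3.
Cage l is given, so (4,5) = 2.
Cage e is a single given cell; hence (5,5) = 1.
Cage h needs sum 15, which forces (2,4) = 3.
The 4 cells of cage h must have sum 15, which forces (2,5) = 4.
Cage h needs sum 15, which forces (3,5) = 3.
Row 4 already has 2, leaving (4,2) = 5.
Cage f needs product 90, so (5,2) = 3.
Cage b needs sum 10, leaving (2,3) = 5.
3 is placed in row 3, leaving (3,2) = 1.
Cage b needs sum 10, so (3,3) = 4.
Row 3 now contains 4, so (3,4) = 5.
5 is placed in column 3, which forces (5,3) = 2.
Column 4 now contains 5, leaving (5,4) = 4.
Cage g's pair has sum 3, so (2,1) = 1.
Column 2 now contains 1, which forces (2,2) = 2.
5 is placed in row 3, which forces (3,1) = 2.
The 3 cells of cage c must have sum 11; hence (4,1) = 4.
Column 4 already has 4, which forces (4,4) = 1.
2 is placed in row 5, leaving (5,1) = 5.
Filled in: 3 4 1 2 5 / 1 2 5 3 4 / 2 1 4 5 3 / 4 5 3 1 2 / 5 3 2 4 1.

4 5 3 1 2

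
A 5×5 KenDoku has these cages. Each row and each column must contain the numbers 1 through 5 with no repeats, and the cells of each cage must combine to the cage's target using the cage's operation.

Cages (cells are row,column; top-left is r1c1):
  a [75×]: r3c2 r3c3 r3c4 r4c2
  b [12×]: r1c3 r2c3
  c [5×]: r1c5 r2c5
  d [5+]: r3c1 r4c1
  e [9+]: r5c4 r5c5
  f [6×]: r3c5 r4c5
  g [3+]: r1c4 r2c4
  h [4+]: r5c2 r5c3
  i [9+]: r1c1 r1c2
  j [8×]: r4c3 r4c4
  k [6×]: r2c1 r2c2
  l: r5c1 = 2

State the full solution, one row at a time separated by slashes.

5 4 3 2 1 / 3 2 4 1 5 / 4 1 5 3 2 / 1 5 2 4 3 / 2 3 1 5 4

The 4 cells of cage a must have product 75, leaving r4c2 = 5.
Cage l is a single given cell, which forces r5c1 = 2.
Cage i's pair has sum 9, leaving r1c1 = 5.
5 is placed in column 2, leaving r1c2 = 4.
4 is placed in row 1, which forces r1c3 = 3.
Row 1 now contains 5; hence r1c5 = 1.
2 is placed in column 1, which forces r2c1 = 3.
Cage k's pair has product 6, leaving r2c2 = 2.
Column 3 already has 3; hence r2c3 = 4.
Row 2 already has 2, which forces r2c4 = 1.
Column 5 already has 1, which forces r2c5 = 5.
Column 3 already has 4, which forces r4c3 = 2.
2 is placed in row 4, so r4c4 = 4.
2 is placed in row 4, so r4c5 = 3.
Column 3 already has 3, which forces r5c3 = 1.
Column 4 now contains 4, which forces r5c4 = 5.
5 is placed in column 5, so r5c5 = 4.
Row 1 now contains 1, which forces r1c4 = 2.
The two cells of cage d must have sum 5, leaving r3c1 = 4.
The 4 cells of cage a must have product 75, leaving r3c2 = 1.
1 is placed in column 3, which forces r3c3 = 5.
Column 4 already has 5; hence r3c4 = 3.
Column 5 already has 3, leaving r3c5 = 2.
Row 4 already has 4, which forces r4c1 = 1.
Row 5 now contains 1, which forces r5c2 = 3.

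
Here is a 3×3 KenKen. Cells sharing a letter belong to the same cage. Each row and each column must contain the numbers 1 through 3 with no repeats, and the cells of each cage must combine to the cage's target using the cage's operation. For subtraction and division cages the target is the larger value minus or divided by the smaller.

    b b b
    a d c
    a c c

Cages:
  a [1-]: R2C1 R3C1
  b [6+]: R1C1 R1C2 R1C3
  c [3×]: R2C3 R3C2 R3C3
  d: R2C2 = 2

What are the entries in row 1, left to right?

Cage d is given, which forces R2C2 = 2.
The 3 cells of cage c must have product 3, leaving R2C3 = 1.
Cage c needs product 3, so R3C2 = 1.
Cage c has product 3, which forces R3C3 = 3.
Cage b needs sum 6, which forces R1C1 = 1.
Column 2 now contains 1; hence R1C2 = 3.
3 is placed in column 3; hence R1C3 = 2.
1 is placed in row 2, leaving R2C1 = 3.
Row 3 now contains 3, which forces R3C1 = 2.
Completed grid: 1 3 2 / 3 2 1 / 2 1 3.

1 3 2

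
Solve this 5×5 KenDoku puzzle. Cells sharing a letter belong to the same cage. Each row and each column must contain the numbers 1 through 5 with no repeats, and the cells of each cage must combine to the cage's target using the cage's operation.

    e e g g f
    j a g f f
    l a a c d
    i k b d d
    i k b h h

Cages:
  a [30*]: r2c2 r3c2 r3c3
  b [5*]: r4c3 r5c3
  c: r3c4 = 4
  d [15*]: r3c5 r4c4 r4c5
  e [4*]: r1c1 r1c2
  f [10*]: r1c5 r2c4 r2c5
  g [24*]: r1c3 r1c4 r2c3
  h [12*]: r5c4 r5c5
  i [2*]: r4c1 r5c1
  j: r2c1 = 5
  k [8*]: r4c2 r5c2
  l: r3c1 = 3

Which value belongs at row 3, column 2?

Cage j is given; hence r2c1 = 5.
Cage l is a single given cell, leaving r3c1 = 3.
Cage c is a single given cell, so r3c4 = 4.
4 is placed in column 4, which forces r5c4 = 3.
Row 5 already has 3, so r5c5 = 4.
3 is placed in column 4, leaving r1c4 = 2.
Cage f needs product 10, which forces r1c5 = 5.
Cage a has product 30; hence r2c2 = 3.
Row 2 already has 3, leaving r2c3 = 4.
Column 4 already has 2, so r2c4 = 1.
1 is placed in row 2, which forces r2c5 = 2.
5 is placed in column 5, leaving r3c5 = 1.
The two cells of cage k must have product 8, so r4c2 = 4.
Column 4 now contains 1; hence r4c4 = 5.
The 3 cells of cage d must have product 15, which forces r4c5 = 3.
Row 5 now contains 4, which forces r5c2 = 2.
The two cells of cage e must have product 4; hence r1c1 = 4.
Column 2 already has 4; hence r1c2 = 1.
Column 3 now contains 4, which forces r1c3 = 3.
Column 2 now contains 2, so r3c2 = 5.
Cage a has product 30, which forces r3c3 = 2.
Cage i's pair has product 2, leaving r4c1 = 2.
5 is placed in row 4, which forces r4c3 = 1.
Row 5 already has 2, leaving r5c1 = 1.
Cage b's pair has product 5, so r5c3 = 5.
Completed grid: 4 1 3 2 5 / 5 3 4 1 2 / 3 5 2 4 1 / 2 4 1 5 3 / 1 2 5 3 4.

5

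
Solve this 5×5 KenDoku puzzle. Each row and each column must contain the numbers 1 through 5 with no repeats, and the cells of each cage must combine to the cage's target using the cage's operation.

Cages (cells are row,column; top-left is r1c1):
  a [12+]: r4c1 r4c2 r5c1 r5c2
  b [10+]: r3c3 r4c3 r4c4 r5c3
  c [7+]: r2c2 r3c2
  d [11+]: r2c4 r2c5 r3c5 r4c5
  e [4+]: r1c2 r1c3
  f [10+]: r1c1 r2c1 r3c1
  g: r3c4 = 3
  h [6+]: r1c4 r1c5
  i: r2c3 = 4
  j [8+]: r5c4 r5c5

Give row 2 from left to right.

I is a freebie; hence r2c3 = 4.
G is a freebie, which forces r3c4 = 3.
3 is placed in column 4, so r5c4 = 5.
5 is placed in row 5, so r5c5 = 3.
The 4 cells of cage d must have sum 11, which forces r2c4 = 1.
Cage d needs sum 11, leaving r2c5 = 5.
Row 1 needs a 5, and only r1c1 is open for it.
The 3 cells of cage f must have sum 10, so r2c1 = 3.
Row 2 now contains 3; hence r2c2 = 2.
5 is placed in column 1, so r3c1 = 2.
Cage c's pair has sum 7, so r3c2 = 5.
Row 3 now contains 5; hence r3c3 = 1.
1 is placed in row 3, which forces r3c5 = 4.
The 4 cells of cage a must have sum 12; hence r4c1 = 4.
Cage a has sum 12, leaving r4c2 = 3.
3 is placed in row 4, leaving r4c3 = 5.
Row 4 already has 4, so r4c4 = 2.
Column 5 already has 4; hence r4c5 = 1.
Cage a needs sum 12, leaving r5c1 = 1.
The 4 cells of cage a must have sum 12, so r5c2 = 4.
Cage b needs sum 10, so r5c3 = 2.
Column 2 already has 3, which forces r1c2 = 1.
1 is placed in column 3, which forces r1c3 = 3.
Column 4 already has 2, which forces r1c4 = 4.
Column 5 already has 4, leaving r1c5 = 2.
The full grid is 5 1 3 4 2 / 3 2 4 1 5 / 2 5 1 3 4 / 4 3 5 2 1 / 1 4 2 5 3.

3 2 4 1 5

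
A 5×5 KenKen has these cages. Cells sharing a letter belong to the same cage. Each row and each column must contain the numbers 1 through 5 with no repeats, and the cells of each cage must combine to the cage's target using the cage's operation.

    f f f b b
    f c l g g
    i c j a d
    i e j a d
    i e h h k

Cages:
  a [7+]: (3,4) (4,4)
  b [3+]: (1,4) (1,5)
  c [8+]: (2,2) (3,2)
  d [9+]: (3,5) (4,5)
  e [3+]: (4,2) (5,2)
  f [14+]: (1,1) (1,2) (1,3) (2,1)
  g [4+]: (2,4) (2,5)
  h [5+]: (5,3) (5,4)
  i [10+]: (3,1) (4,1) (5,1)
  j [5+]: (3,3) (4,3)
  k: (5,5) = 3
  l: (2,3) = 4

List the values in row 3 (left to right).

Cage l is given; hence (2,3) = 4.
Cage k is a single given cell, so (5,5) = 3.
Cage g's pair has sum 4; hence (2,4) = 3.
3 is placed in column 5, leaving (2,5) = 1.
Cage h's pair has sum 5, leaving (5,3) = 1.
Cage h needs two cells with sum 5, leaving (5,4) = 4.
Cage b's pair has sum 3, leaving (1,4) = 1.
Column 5 now contains 1, leaving (1,5) = 2.
Row 2 now contains 3, leaving (2,2) = 5.
Cage c needs two cells with sum 8; hence (3,2) = 3.
3 is placed in row 3; hence (3,3) = 2.
Row 3 already has 2, which forces (3,4) = 5.
Row 3 already has 5, which forces (3,5) = 4.
The two cells of cage e must have sum 3, which forces (4,2) = 1.
2 is placed in column 3, leaving (4,3) = 3.
Column 4 now contains 5, which forces (4,4) = 2.
4 is placed in column 5; hence (4,5) = 5.
Row 5 now contains 1, which forces (5,2) = 2.
Cage f needs sum 14, which forces (1,1) = 3.
Column 2 already has 3, leaving (1,2) = 4.
Column 3 now contains 3, so (1,3) = 5.
Row 2 already has 5, leaving (2,1) = 2.
Row 3 now contains 4; hence (3,1) = 1.
Row 4 now contains 5, which forces (4,1) = 4.
Row 5 now contains 2, leaving (5,1) = 5.
Filled in: 3 4 5 1 2 / 2 5 4 3 1 / 1 3 2 5 4 / 4 1 3 2 5 / 5 2 1 4 3.

1 3 2 5 4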